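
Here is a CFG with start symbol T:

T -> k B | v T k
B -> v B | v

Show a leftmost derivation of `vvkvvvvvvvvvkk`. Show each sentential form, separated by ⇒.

T ⇒ vTk ⇒ vvTkk ⇒ vvkBkk ⇒ vvkvBkk ⇒ vvkvvBkk ⇒ vvkvvvBkk ⇒ vvkvvvvBkk ⇒ vvkvvvvvBkk ⇒ vvkvvvvvvBkk ⇒ vvkvvvvvvvBkk ⇒ vvkvvvvvvvvBkk ⇒ vvkvvvvvvvvvkk

T ⇒ vTk   [T -> v T k]
vTk ⇒ vvTkk   [T -> v T k]
vvTkk ⇒ vvkBkk   [T -> k B]
vvkBkk ⇒ vvkvBkk   [B -> v B]
vvkvBkk ⇒ vvkvvBkk   [B -> v B]
vvkvvBkk ⇒ vvkvvvBkk   [B -> v B]
vvkvvvBkk ⇒ vvkvvvvBkk   [B -> v B]
vvkvvvvBkk ⇒ vvkvvvvvBkk   [B -> v B]
vvkvvvvvBkk ⇒ vvkvvvvvvBkk   [B -> v B]
vvkvvvvvvBkk ⇒ vvkvvvvvvvBkk   [B -> v B]
vvkvvvvvvvBkk ⇒ vvkvvvvvvvvBkk   [B -> v B]
vvkvvvvvvvvBkk ⇒ vvkvvvvvvvvvkk   [B -> v]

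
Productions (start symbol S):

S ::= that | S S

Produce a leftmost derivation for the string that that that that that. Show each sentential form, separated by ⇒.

S ⇒ S S ⇒ S S S ⇒ S S S S ⇒ S S S S S ⇒ that S S S S ⇒ that that S S S ⇒ that that that S S ⇒ that that that that S ⇒ that that that that that

S ⇒ S S   [S ::= S S]
S S ⇒ S S S   [S ::= S S]
S S S ⇒ S S S S   [S ::= S S]
S S S S ⇒ S S S S S   [S ::= S S]
S S S S S ⇒ that S S S S   [S ::= that]
that S S S S ⇒ that that S S S   [S ::= that]
that that S S S ⇒ that that that S S   [S ::= that]
that that that S S ⇒ that that that that S   [S ::= that]
that that that that S ⇒ that that that that that   [S ::= that]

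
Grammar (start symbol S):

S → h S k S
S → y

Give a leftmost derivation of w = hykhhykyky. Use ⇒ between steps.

S ⇒ hSkS   [S → h S k S]
hSkS ⇒ hykS   [S → y]
hykS ⇒ hykhSkS   [S → h S k S]
hykhSkS ⇒ hykhhSkSkS   [S → h S k S]
hykhhSkSkS ⇒ hykhhykSkS   [S → y]
hykhhykSkS ⇒ hykhhykykS   [S → y]
hykhhykykS ⇒ hykhhykyky   [S → y]

S ⇒ hSkS ⇒ hykS ⇒ hykhSkS ⇒ hykhhSkSkS ⇒ hykhhykSkS ⇒ hykhhykykS ⇒ hykhhykyky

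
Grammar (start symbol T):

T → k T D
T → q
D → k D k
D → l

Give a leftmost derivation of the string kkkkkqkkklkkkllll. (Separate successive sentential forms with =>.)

T=>kTD=>kkTDD=>kkkTDDD=>kkkkTDDDD=>kkkkkTDDDDD=>kkkkkqDDDDD=>kkkkkqkDkDDDD=>kkkkkqkkDkkDDDD=>kkkkkqkkkDkkkDDDD=>kkkkkqkkklkkkDDDD=>kkkkkqkkklkkklDDD=>kkkkkqkkklkkkllDD=>kkkkkqkkklkkklllD=>kkkkkqkkklkkkllll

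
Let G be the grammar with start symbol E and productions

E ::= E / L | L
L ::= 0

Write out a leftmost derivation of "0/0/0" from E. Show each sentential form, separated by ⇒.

E ⇒ E/L ⇒ E/L/L ⇒ L/L/L ⇒ 0/L/L ⇒ 0/0/L ⇒ 0/0/0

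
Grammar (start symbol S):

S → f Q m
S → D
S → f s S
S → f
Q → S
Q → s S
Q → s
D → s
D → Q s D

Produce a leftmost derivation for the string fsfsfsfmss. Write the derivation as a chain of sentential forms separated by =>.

S => fsS => fsD => fsQsD => fsSsD => fsfQmsD => fsfsSmsD => fsfsfsSmsD => fsfsfsfmsD => fsfsfsfmss

S => fsS   [S → f s S]
fsS => fsD   [S → D]
fsD => fsQsD   [D → Q s D]
fsQsD => fsSsD   [Q → S]
fsSsD => fsfQmsD   [S → f Q m]
fsfQmsD => fsfsSmsD   [Q → s S]
fsfsSmsD => fsfsfsSmsD   [S → f s S]
fsfsfsSmsD => fsfsfsfmsD   [S → f]
fsfsfsfmsD => fsfsfsfmss   [D → s]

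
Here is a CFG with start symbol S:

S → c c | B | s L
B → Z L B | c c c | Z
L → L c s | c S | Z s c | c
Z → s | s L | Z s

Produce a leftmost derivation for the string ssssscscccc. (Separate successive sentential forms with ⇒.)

S ⇒ B   [S → B]
B ⇒ ZLB   [B → Z L B]
ZLB ⇒ ZsLB   [Z → Z s]
ZsLB ⇒ ssLB   [Z → s]
ssLB ⇒ ssZscB   [L → Z s c]
ssZscB ⇒ sssLscB   [Z → s L]
sssLscB ⇒ sssZscscB   [L → Z s c]
sssZscscB ⇒ ssssscscB   [Z → s]
ssssscscB ⇒ ssssscscccc   [B → c c c]

S ⇒ B ⇒ ZLB ⇒ ZsLB ⇒ ssLB ⇒ ssZscB ⇒ sssLscB ⇒ sssZscscB ⇒ ssssscscB ⇒ ssssscscccc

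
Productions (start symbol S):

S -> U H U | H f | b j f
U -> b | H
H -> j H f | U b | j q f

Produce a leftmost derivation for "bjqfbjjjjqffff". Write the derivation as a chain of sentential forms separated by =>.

S => UHU => bHU => bUbU => bHbU => bjqfbU => bjqfbH => bjqfbjHf => bjqfbjjHff => bjqfbjjjHfff => bjqfbjjjjqffff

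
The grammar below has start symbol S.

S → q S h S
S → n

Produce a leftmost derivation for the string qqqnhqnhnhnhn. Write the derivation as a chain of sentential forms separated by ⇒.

S⇒qShS⇒qqShShS⇒qqqShShShS⇒qqqnhShShS⇒qqqnhqShShShS⇒qqqnhqnhShShS⇒qqqnhqnhnhShS⇒qqqnhqnhnhnhS⇒qqqnhqnhnhnhn

S ⇒ qShS   [S → q S h S]
qShS ⇒ qqShShS   [S → q S h S]
qqShShS ⇒ qqqShShShS   [S → q S h S]
qqqShShShS ⇒ qqqnhShShS   [S → n]
qqqnhShShS ⇒ qqqnhqShShShS   [S → q S h S]
qqqnhqShShShS ⇒ qqqnhqnhShShS   [S → n]
qqqnhqnhShShS ⇒ qqqnhqnhnhShS   [S → n]
qqqnhqnhnhShS ⇒ qqqnhqnhnhnhS   [S → n]
qqqnhqnhnhnhS ⇒ qqqnhqnhnhnhn   [S → n]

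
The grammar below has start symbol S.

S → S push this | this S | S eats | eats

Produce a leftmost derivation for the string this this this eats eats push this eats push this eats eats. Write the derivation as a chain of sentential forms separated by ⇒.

S ⇒ S eats ⇒ S eats eats ⇒ S push this eats eats ⇒ S eats push this eats eats ⇒ this S eats push this eats eats ⇒ this this S eats push this eats eats ⇒ this this S push this eats push this eats eats ⇒ this this this S push this eats push this eats eats ⇒ this this this S eats push this eats push this eats eats ⇒ this this this eats eats push this eats push this eats eats

S ⇒ S eats   [S → S eats]
S eats ⇒ S eats eats   [S → S eats]
S eats eats ⇒ S push this eats eats   [S → S push this]
S push this eats eats ⇒ S eats push this eats eats   [S → S eats]
S eats push this eats eats ⇒ this S eats push this eats eats   [S → this S]
this S eats push this eats eats ⇒ this this S eats push this eats eats   [S → this S]
this this S eats push this eats eats ⇒ this this S push this eats push this eats eats   [S → S push this]
this this S push this eats push this eats eats ⇒ this this this S push this eats push this eats eats   [S → this S]
this this this S push this eats push this eats eats ⇒ this this this S eats push this eats push this eats eats   [S → S eats]
this this this S eats push this eats push this eats eats ⇒ this this this eats eats push this eats push this eats eats   [S → eats]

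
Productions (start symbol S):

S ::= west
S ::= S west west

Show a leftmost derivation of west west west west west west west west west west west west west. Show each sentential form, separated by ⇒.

S ⇒ S west west   [S ::= S west west]
S west west ⇒ S west west west west   [S ::= S west west]
S west west west west ⇒ S west west west west west west   [S ::= S west west]
S west west west west west west ⇒ S west west west west west west west west   [S ::= S west west]
S west west west west west west west west ⇒ S west west west west west west west west west west   [S ::= S west west]
S west west west west west west west west west west ⇒ S west west west west west west west west west west west west   [S ::= S west west]
S west west west west west west west west west west west west ⇒ west west west west west west west west west west west west west   [S ::= west]

S ⇒ S west west ⇒ S west west west west ⇒ S west west west west west west ⇒ S west west west west west west west west ⇒ S west west west west west west west west west west ⇒ S west west west west west west west west west west west west ⇒ west west west west west west west west west west west west west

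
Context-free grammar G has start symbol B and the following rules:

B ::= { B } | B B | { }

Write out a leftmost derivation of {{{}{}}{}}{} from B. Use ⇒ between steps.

B ⇒ BB ⇒ {B}B ⇒ {BB}B ⇒ {{B}B}B ⇒ {{BB}B}B ⇒ {{{}B}B}B ⇒ {{{}{}}B}B ⇒ {{{}{}}{}}B ⇒ {{{}{}}{}}{}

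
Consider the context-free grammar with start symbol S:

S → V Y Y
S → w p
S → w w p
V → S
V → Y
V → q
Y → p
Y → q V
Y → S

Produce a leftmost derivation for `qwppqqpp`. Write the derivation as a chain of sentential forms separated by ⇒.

S ⇒ VYY   [S → V Y Y]
VYY ⇒ YYY   [V → Y]
YYY ⇒ qVYY   [Y → q V]
qVYY ⇒ qYYY   [V → Y]
qYYY ⇒ qSYY   [Y → S]
qSYY ⇒ qVYYYY   [S → V Y Y]
qVYYYY ⇒ qYYYYY   [V → Y]
qYYYYY ⇒ qSYYYY   [Y → S]
qSYYYY ⇒ qwpYYYY   [S → w p]
qwpYYYY ⇒ qwppYYY   [Y → p]
qwppYYY ⇒ qwppqVYY   [Y → q V]
qwppqVYY ⇒ qwppqqYY   [V → q]
qwppqqYY ⇒ qwppqqpY   [Y → p]
qwppqqpY ⇒ qwppqqpp   [Y → p]

S⇒VYY⇒YYY⇒qVYY⇒qYYY⇒qSYY⇒qVYYYY⇒qYYYYY⇒qSYYYY⇒qwpYYYY⇒qwppYYY⇒qwppqVYY⇒qwppqqYY⇒qwppqqpY⇒qwppqqpp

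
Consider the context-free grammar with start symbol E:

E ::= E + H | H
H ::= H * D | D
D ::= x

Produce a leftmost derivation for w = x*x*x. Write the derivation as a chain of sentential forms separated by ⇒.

E ⇒ H   [E ::= H]
H ⇒ H*D   [H ::= H * D]
H*D ⇒ H*D*D   [H ::= H * D]
H*D*D ⇒ D*D*D   [H ::= D]
D*D*D ⇒ x*D*D   [D ::= x]
x*D*D ⇒ x*x*D   [D ::= x]
x*x*D ⇒ x*x*x   [D ::= x]

E ⇒ H ⇒ H*D ⇒ H*D*D ⇒ D*D*D ⇒ x*D*D ⇒ x*x*D ⇒ x*x*x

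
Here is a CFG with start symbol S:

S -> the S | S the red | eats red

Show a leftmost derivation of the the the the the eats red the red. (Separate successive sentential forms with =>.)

S => the S => the S the red => the the S the red => the the the S the red => the the the the S the red => the the the the the S the red => the the the the the eats red the red

S => the S   [S -> the S]
the S => the S the red   [S -> S the red]
the S the red => the the S the red   [S -> the S]
the the S the red => the the the S the red   [S -> the S]
the the the S the red => the the the the S the red   [S -> the S]
the the the the S the red => the the the the the S the red   [S -> the S]
the the the the the S the red => the the the the the eats red the red   [S -> eats red]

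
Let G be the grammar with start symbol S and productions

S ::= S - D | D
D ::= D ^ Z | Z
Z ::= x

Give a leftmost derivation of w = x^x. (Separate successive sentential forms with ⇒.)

S ⇒ D ⇒ D^Z ⇒ Z^Z ⇒ x^Z ⇒ x^x

S ⇒ D   [S ::= D]
D ⇒ D^Z   [D ::= D ^ Z]
D^Z ⇒ Z^Z   [D ::= Z]
Z^Z ⇒ x^Z   [Z ::= x]
x^Z ⇒ x^x   [Z ::= x]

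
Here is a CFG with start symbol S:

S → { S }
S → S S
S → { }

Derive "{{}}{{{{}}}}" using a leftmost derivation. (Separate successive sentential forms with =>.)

S => SS => {S}S => {{}}S => {{}}{S} => {{}}{{S}} => {{}}{{{S}}} => {{}}{{{{}}}}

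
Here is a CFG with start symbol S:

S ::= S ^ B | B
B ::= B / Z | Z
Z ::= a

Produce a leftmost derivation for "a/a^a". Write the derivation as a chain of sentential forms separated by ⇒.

S ⇒ S^B   [S ::= S ^ B]
S^B ⇒ B^B   [S ::= B]
B^B ⇒ B/Z^B   [B ::= B / Z]
B/Z^B ⇒ Z/Z^B   [B ::= Z]
Z/Z^B ⇒ a/Z^B   [Z ::= a]
a/Z^B ⇒ a/a^B   [Z ::= a]
a/a^B ⇒ a/a^Z   [B ::= Z]
a/a^Z ⇒ a/a^a   [Z ::= a]

S⇒S^B⇒B^B⇒B/Z^B⇒Z/Z^B⇒a/Z^B⇒a/a^B⇒a/a^Z⇒a/a^a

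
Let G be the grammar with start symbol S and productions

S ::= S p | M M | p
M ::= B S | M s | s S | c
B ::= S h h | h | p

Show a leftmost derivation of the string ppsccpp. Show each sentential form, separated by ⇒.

S ⇒ MM ⇒ BSM ⇒ pSM ⇒ ppM ⇒ ppsS ⇒ ppsSp ⇒ ppsSpp ⇒ ppsMMpp ⇒ ppscMpp ⇒ ppsccpp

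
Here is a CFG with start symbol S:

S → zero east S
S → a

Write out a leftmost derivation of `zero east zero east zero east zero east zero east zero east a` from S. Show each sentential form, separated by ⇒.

S ⇒ zero east S ⇒ zero east zero east S ⇒ zero east zero east zero east S ⇒ zero east zero east zero east zero east S ⇒ zero east zero east zero east zero east zero east S ⇒ zero east zero east zero east zero east zero east zero east S ⇒ zero east zero east zero east zero east zero east zero east a

S ⇒ zero east S   [S → zero east S]
zero east S ⇒ zero east zero east S   [S → zero east S]
zero east zero east S ⇒ zero east zero east zero east S   [S → zero east S]
zero east zero east zero east S ⇒ zero east zero east zero east zero east S   [S → zero east S]
zero east zero east zero east zero east S ⇒ zero east zero east zero east zero east zero east S   [S → zero east S]
zero east zero east zero east zero east zero east S ⇒ zero east zero east zero east zero east zero east zero east S   [S → zero east S]
zero east zero east zero east zero east zero east zero east S ⇒ zero east zero east zero east zero east zero east zero east a   [S → a]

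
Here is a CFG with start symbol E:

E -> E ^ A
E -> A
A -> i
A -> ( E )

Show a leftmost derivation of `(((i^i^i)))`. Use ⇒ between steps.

E ⇒ A ⇒ (E) ⇒ (A) ⇒ ((E)) ⇒ ((A)) ⇒ (((E))) ⇒ (((E^A))) ⇒ (((E^A^A))) ⇒ (((A^A^A))) ⇒ (((i^A^A))) ⇒ (((i^i^A))) ⇒ (((i^i^i)))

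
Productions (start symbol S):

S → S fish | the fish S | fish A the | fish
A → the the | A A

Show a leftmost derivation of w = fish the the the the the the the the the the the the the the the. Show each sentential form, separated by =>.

S => fish A the => fish A A the => fish A A A the => fish A A A A the => fish the the A A A the => fish the the A A A A the => fish the the A A A A A the => fish the the A A A A A A the => fish the the the the A A A A A the => fish the the the the the the A A A A the => fish the the the the the the the the A A A the => fish the the the the the the the the the the A A the => fish the the the the the the the the the the the the A the => fish the the the the the the the the the the the the the the the

S => fish A the   [S → fish A the]
fish A the => fish A A the   [A → A A]
fish A A the => fish A A A the   [A → A A]
fish A A A the => fish A A A A the   [A → A A]
fish A A A A the => fish the the A A A the   [A → the the]
fish the the A A A the => fish the the A A A A the   [A → A A]
fish the the A A A A the => fish the the A A A A A the   [A → A A]
fish the the A A A A A the => fish the the A A A A A A the   [A → A A]
fish the the A A A A A A the => fish the the the the A A A A A the   [A → the the]
fish the the the the A A A A A the => fish the the the the the the A A A A the   [A → the the]
fish the the the the the the A A A A the => fish the the the the the the the the A A A the   [A → the the]
fish the the the the the the the the A A A the => fish the the the the the the the the the the A A the   [A → the the]
fish the the the the the the the the the the A A the => fish the the the the the the the the the the the the A the   [A → the the]
fish the the the the the the the the the the the the A the => fish the the the the the the the the the the the the the the the   [A → the the]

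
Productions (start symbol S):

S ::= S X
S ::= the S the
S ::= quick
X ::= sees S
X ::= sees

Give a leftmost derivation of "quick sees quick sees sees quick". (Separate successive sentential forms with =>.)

S => S X   [S ::= S X]
S X => quick X   [S ::= quick]
quick X => quick sees S   [X ::= sees S]
quick sees S => quick sees S X   [S ::= S X]
quick sees S X => quick sees S X X   [S ::= S X]
quick sees S X X => quick sees quick X X   [S ::= quick]
quick sees quick X X => quick sees quick sees X   [X ::= sees]
quick sees quick sees X => quick sees quick sees sees S   [X ::= sees S]
quick sees quick sees sees S => quick sees quick sees sees quick   [S ::= quick]

S => S X => quick X => quick sees S => quick sees S X => quick sees S X X => quick sees quick X X => quick sees quick sees X => quick sees quick sees sees S => quick sees quick sees sees quick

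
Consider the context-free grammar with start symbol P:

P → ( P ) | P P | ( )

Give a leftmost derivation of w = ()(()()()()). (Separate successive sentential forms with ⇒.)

P ⇒ PP   [P → P P]
PP ⇒ ()P   [P → ( )]
()P ⇒ ()(P)   [P → ( P )]
()(P) ⇒ ()(PP)   [P → P P]
()(PP) ⇒ ()(PPP)   [P → P P]
()(PPP) ⇒ ()(PPPP)   [P → P P]
()(PPPP) ⇒ ()(()PPP)   [P → ( )]
()(()PPP) ⇒ ()(()()PP)   [P → ( )]
()(()()PP) ⇒ ()(()()()P)   [P → ( )]
()(()()()P) ⇒ ()(()()()())   [P → ( )]

P ⇒ PP ⇒ ()P ⇒ ()(P) ⇒ ()(PP) ⇒ ()(PPP) ⇒ ()(PPPP) ⇒ ()(()PPP) ⇒ ()(()()PP) ⇒ ()(()()()P) ⇒ ()(()()()())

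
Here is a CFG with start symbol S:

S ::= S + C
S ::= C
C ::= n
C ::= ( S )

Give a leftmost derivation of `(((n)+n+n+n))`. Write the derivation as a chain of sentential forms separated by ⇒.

S ⇒ C   [S ::= C]
C ⇒ (S)   [C ::= ( S )]
(S) ⇒ (C)   [S ::= C]
(C) ⇒ ((S))   [C ::= ( S )]
((S)) ⇒ ((S+C))   [S ::= S + C]
((S+C)) ⇒ ((S+C+C))   [S ::= S + C]
((S+C+C)) ⇒ ((S+C+C+C))   [S ::= S + C]
((S+C+C+C)) ⇒ ((C+C+C+C))   [S ::= C]
((C+C+C+C)) ⇒ (((S)+C+C+C))   [C ::= ( S )]
(((S)+C+C+C)) ⇒ (((C)+C+C+C))   [S ::= C]
(((C)+C+C+C)) ⇒ (((n)+C+C+C))   [C ::= n]
(((n)+C+C+C)) ⇒ (((n)+n+C+C))   [C ::= n]
(((n)+n+C+C)) ⇒ (((n)+n+n+C))   [C ::= n]
(((n)+n+n+C)) ⇒ (((n)+n+n+n))   [C ::= n]

S ⇒ C ⇒ (S) ⇒ (C) ⇒ ((S)) ⇒ ((S+C)) ⇒ ((S+C+C)) ⇒ ((S+C+C+C)) ⇒ ((C+C+C+C)) ⇒ (((S)+C+C+C)) ⇒ (((C)+C+C+C)) ⇒ (((n)+C+C+C)) ⇒ (((n)+n+C+C)) ⇒ (((n)+n+n+C)) ⇒ (((n)+n+n+n))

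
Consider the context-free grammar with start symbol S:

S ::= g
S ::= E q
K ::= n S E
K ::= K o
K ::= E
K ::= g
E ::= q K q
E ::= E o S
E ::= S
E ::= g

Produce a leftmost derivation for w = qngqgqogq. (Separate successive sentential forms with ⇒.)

S⇒Eq⇒EoSq⇒qKqoSq⇒qnSEqoSq⇒qnEqEqoSq⇒qnSqEqoSq⇒qngqEqoSq⇒qngqgqoSq⇒qngqgqogq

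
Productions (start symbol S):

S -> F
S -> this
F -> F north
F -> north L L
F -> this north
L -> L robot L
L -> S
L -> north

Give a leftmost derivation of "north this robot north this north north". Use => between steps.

S => F => F north => north L L north => north L robot L L north => north S robot L L north => north this robot L L north => north this robot north L north => north this robot north S north => north this robot north F north => north this robot north this north north

S => F   [S -> F]
F => F north   [F -> F north]
F north => north L L north   [F -> north L L]
north L L north => north L robot L L north   [L -> L robot L]
north L robot L L north => north S robot L L north   [L -> S]
north S robot L L north => north this robot L L north   [S -> this]
north this robot L L north => north this robot north L north   [L -> north]
north this robot north L north => north this robot north S north   [L -> S]
north this robot north S north => north this robot north F north   [S -> F]
north this robot north F north => north this robot north this north north   [F -> this north]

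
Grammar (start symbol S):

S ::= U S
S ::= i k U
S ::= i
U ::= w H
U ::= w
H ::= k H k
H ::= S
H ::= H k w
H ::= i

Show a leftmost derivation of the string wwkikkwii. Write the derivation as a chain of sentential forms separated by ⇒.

S⇒US⇒wHS⇒wSS⇒wUSS⇒wwHSS⇒wwHkwSS⇒wwkHkkwSS⇒wwkikkwSS⇒wwkikkwiS⇒wwkikkwii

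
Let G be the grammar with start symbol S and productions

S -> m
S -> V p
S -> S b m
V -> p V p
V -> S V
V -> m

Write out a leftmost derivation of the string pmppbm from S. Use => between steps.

S => Sbm   [S -> S b m]
Sbm => Vpbm   [S -> V p]
Vpbm => pVppbm   [V -> p V p]
pVppbm => pmppbm   [V -> m]

S=>Sbm=>Vpbm=>pVppbm=>pmppbm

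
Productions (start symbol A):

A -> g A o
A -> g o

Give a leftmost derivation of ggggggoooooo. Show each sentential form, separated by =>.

A=>gAo=>ggAoo=>gggAooo=>ggggAoooo=>gggggAooooo=>ggggggoooooo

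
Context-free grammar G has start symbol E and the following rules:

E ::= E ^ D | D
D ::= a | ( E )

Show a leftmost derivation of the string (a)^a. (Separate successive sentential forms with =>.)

E => E^D   [E ::= E ^ D]
E^D => D^D   [E ::= D]
D^D => (E)^D   [D ::= ( E )]
(E)^D => (D)^D   [E ::= D]
(D)^D => (a)^D   [D ::= a]
(a)^D => (a)^a   [D ::= a]

E => E^D => D^D => (E)^D => (D)^D => (a)^D => (a)^a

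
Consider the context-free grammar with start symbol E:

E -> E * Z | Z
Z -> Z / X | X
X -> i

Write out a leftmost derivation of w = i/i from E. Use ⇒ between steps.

E ⇒ Z ⇒ Z/X ⇒ X/X ⇒ i/X ⇒ i/i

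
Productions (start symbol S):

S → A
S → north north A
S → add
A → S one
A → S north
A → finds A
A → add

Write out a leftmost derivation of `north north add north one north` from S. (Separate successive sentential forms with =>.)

S => north north A => north north S north => north north A north => north north S one north => north north A one north => north north S north one north => north north A north one north => north north add north one north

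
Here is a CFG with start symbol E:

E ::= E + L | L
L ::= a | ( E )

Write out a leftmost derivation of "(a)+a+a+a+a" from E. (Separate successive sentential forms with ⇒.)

E ⇒ E+L   [E ::= E + L]
E+L ⇒ E+L+L   [E ::= E + L]
E+L+L ⇒ E+L+L+L   [E ::= E + L]
E+L+L+L ⇒ E+L+L+L+L   [E ::= E + L]
E+L+L+L+L ⇒ L+L+L+L+L   [E ::= L]
L+L+L+L+L ⇒ (E)+L+L+L+L   [L ::= ( E )]
(E)+L+L+L+L ⇒ (L)+L+L+L+L   [E ::= L]
(L)+L+L+L+L ⇒ (a)+L+L+L+L   [L ::= a]
(a)+L+L+L+L ⇒ (a)+a+L+L+L   [L ::= a]
(a)+a+L+L+L ⇒ (a)+a+a+L+L   [L ::= a]
(a)+a+a+L+L ⇒ (a)+a+a+a+L   [L ::= a]
(a)+a+a+a+L ⇒ (a)+a+a+a+a   [L ::= a]

E ⇒ E+L ⇒ E+L+L ⇒ E+L+L+L ⇒ E+L+L+L+L ⇒ L+L+L+L+L ⇒ (E)+L+L+L+L ⇒ (L)+L+L+L+L ⇒ (a)+L+L+L+L ⇒ (a)+a+L+L+L ⇒ (a)+a+a+L+L ⇒ (a)+a+a+a+L ⇒ (a)+a+a+a+a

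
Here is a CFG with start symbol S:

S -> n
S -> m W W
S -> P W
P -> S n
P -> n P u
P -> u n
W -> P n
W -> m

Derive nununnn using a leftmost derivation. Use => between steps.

S=>PW=>nPuW=>nunuW=>nunuPn=>nunuSnn=>nununnn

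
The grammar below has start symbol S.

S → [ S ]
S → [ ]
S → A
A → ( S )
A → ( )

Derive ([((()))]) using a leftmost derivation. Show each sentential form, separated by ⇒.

S ⇒ A   [S → A]
A ⇒ (S)   [A → ( S )]
(S) ⇒ ([S])   [S → [ S ]]
([S]) ⇒ ([A])   [S → A]
([A]) ⇒ ([(S)])   [A → ( S )]
([(S)]) ⇒ ([(A)])   [S → A]
([(A)]) ⇒ ([((S))])   [A → ( S )]
([((S))]) ⇒ ([((A))])   [S → A]
([((A))]) ⇒ ([((()))])   [A → ( )]

S ⇒ A ⇒ (S) ⇒ ([S]) ⇒ ([A]) ⇒ ([(S)]) ⇒ ([(A)]) ⇒ ([((S))]) ⇒ ([((A))]) ⇒ ([((()))])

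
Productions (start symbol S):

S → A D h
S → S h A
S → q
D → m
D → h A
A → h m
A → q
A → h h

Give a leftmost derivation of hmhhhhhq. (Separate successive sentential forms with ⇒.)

S ⇒ ShA   [S → S h A]
ShA ⇒ ADhhA   [S → A D h]
ADhhA ⇒ hmDhhA   [A → h m]
hmDhhA ⇒ hmhAhhA   [D → h A]
hmhAhhA ⇒ hmhhhhhA   [A → h h]
hmhhhhhA ⇒ hmhhhhhq   [A → q]

S ⇒ ShA ⇒ ADhhA ⇒ hmDhhA ⇒ hmhAhhA ⇒ hmhhhhhA ⇒ hmhhhhhq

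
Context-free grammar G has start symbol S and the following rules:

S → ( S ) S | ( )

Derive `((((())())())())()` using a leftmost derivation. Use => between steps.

S => (S)S => ((S)S)S => (((S)S)S)S => ((((S)S)S)S)S => ((((())S)S)S)S => ((((())())S)S)S => ((((())())())S)S => ((((())())())())S => ((((())())())())()

S => (S)S   [S → ( S ) S]
(S)S => ((S)S)S   [S → ( S ) S]
((S)S)S => (((S)S)S)S   [S → ( S ) S]
(((S)S)S)S => ((((S)S)S)S)S   [S → ( S ) S]
((((S)S)S)S)S => ((((())S)S)S)S   [S → ( )]
((((())S)S)S)S => ((((())())S)S)S   [S → ( )]
((((())())S)S)S => ((((())())())S)S   [S → ( )]
((((())())())S)S => ((((())())())())S   [S → ( )]
((((())())())())S => ((((())())())())()   [S → ( )]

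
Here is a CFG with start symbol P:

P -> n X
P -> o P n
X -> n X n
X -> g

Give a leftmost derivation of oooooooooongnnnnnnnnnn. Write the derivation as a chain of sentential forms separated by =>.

P=>oPn=>ooPnn=>oooPnnn=>ooooPnnnn=>oooooPnnnnn=>ooooooPnnnnnn=>oooooooPnnnnnnn=>ooooooooPnnnnnnnn=>oooooooooPnnnnnnnnn=>ooooooooooPnnnnnnnnnn=>oooooooooonXnnnnnnnnnn=>oooooooooongnnnnnnnnnn

P => oPn   [P -> o P n]
oPn => ooPnn   [P -> o P n]
ooPnn => oooPnnn   [P -> o P n]
oooPnnn => ooooPnnnn   [P -> o P n]
ooooPnnnn => oooooPnnnnn   [P -> o P n]
oooooPnnnnn => ooooooPnnnnnn   [P -> o P n]
ooooooPnnnnnn => oooooooPnnnnnnn   [P -> o P n]
oooooooPnnnnnnn => ooooooooPnnnnnnnn   [P -> o P n]
ooooooooPnnnnnnnn => oooooooooPnnnnnnnnn   [P -> o P n]
oooooooooPnnnnnnnnn => ooooooooooPnnnnnnnnnn   [P -> o P n]
ooooooooooPnnnnnnnnnn => oooooooooonXnnnnnnnnnn   [P -> n X]
oooooooooonXnnnnnnnnnn => oooooooooongnnnnnnnnnn   [X -> g]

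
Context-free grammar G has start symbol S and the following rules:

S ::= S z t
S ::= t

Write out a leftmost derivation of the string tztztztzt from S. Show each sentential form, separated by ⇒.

S ⇒ Szt ⇒ Sztzt ⇒ Sztztzt ⇒ Sztztztzt ⇒ tztztztzt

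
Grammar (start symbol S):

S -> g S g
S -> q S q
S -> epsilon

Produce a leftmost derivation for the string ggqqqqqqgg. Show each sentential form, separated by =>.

S => gSg   [S -> g S g]
gSg => ggSgg   [S -> g S g]
ggSgg => ggqSqgg   [S -> q S q]
ggqSqgg => ggqqSqqgg   [S -> q S q]
ggqqSqqgg => ggqqqSqqqgg   [S -> q S q]
ggqqqSqqqgg => ggqqqqqqgg   [S -> epsilon]

S => gSg => ggSgg => ggqSqgg => ggqqSqqgg => ggqqqSqqqgg => ggqqqqqqgg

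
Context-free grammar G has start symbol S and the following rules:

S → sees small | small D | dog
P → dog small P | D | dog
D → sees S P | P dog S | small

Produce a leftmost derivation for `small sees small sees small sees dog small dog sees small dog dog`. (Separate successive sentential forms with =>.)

S => small D => small sees S P => small sees small D P => small sees small sees S P P => small sees small sees small D P P => small sees small sees small P dog S P P => small sees small sees small D dog S P P => small sees small sees small sees S P dog S P P => small sees small sees small sees dog P dog S P P => small sees small sees small sees dog D dog S P P => small sees small sees small sees dog small dog S P P => small sees small sees small sees dog small dog sees small P P => small sees small sees small sees dog small dog sees small dog P => small sees small sees small sees dog small dog sees small dog dog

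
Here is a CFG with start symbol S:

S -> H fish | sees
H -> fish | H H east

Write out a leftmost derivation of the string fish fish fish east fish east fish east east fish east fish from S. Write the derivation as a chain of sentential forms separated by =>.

S => H fish   [S -> H fish]
H fish => H H east fish   [H -> H H east]
H H east fish => H H east H east fish   [H -> H H east]
H H east H east fish => fish H east H east fish   [H -> fish]
fish H east H east fish => fish H H east east H east fish   [H -> H H east]
fish H H east east H east fish => fish H H east H east east H east fish   [H -> H H east]
fish H H east H east east H east fish => fish H H east H east H east east H east fish   [H -> H H east]
fish H H east H east H east east H east fish => fish fish H east H east H east east H east fish   [H -> fish]
fish fish H east H east H east east H east fish => fish fish fish east H east H east east H east fish   [H -> fish]
fish fish fish east H east H east east H east fish => fish fish fish east fish east H east east H east fish   [H -> fish]
fish fish fish east fish east H east east H east fish => fish fish fish east fish east fish east east H east fish   [H -> fish]
fish fish fish east fish east fish east east H east fish => fish fish fish east fish east fish east east fish east fish   [H -> fish]

S => H fish => H H east fish => H H east H east fish => fish H east H east fish => fish H H east east H east fish => fish H H east H east east H east fish => fish H H east H east H east east H east fish => fish fish H east H east H east east H east fish => fish fish fish east H east H east east H east fish => fish fish fish east fish east H east east H east fish => fish fish fish east fish east fish east east H east fish => fish fish fish east fish east fish east east fish east fish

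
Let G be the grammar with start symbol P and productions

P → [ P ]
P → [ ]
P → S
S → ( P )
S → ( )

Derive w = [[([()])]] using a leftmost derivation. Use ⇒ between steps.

P ⇒ [P] ⇒ [[P]] ⇒ [[S]] ⇒ [[(P)]] ⇒ [[([P])]] ⇒ [[([S])]] ⇒ [[([()])]]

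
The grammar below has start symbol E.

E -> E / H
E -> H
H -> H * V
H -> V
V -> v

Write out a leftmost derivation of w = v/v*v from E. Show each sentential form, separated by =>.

E=>E/H=>H/H=>V/H=>v/H=>v/H*V=>v/V*V=>v/v*V=>v/v*v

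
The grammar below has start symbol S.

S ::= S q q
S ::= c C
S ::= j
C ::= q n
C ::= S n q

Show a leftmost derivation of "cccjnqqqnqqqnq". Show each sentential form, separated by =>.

S => cC => cSnq => cSqqnq => ccCqqnq => ccSnqqqnq => ccSqqnqqqnq => cccCqqnqqqnq => cccSnqqqnqqqnq => cccjnqqqnqqqnq

S => cC   [S ::= c C]
cC => cSnq   [C ::= S n q]
cSnq => cSqqnq   [S ::= S q q]
cSqqnq => ccCqqnq   [S ::= c C]
ccCqqnq => ccSnqqqnq   [C ::= S n q]
ccSnqqqnq => ccSqqnqqqnq   [S ::= S q q]
ccSqqnqqqnq => cccCqqnqqqnq   [S ::= c C]
cccCqqnqqqnq => cccSnqqqnqqqnq   [C ::= S n q]
cccSnqqqnqqqnq => cccjnqqqnqqqnq   [S ::= j]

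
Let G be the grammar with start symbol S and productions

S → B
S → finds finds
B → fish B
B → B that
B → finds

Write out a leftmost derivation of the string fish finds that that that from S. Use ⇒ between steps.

S ⇒ B ⇒ B that ⇒ fish B that ⇒ fish B that that ⇒ fish B that that that ⇒ fish finds that that that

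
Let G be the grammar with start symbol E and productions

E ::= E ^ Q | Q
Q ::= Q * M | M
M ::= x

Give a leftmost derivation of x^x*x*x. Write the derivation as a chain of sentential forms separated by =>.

E => E^Q => Q^Q => M^Q => x^Q => x^Q*M => x^Q*M*M => x^M*M*M => x^x*M*M => x^x*x*M => x^x*x*x

E => E^Q   [E ::= E ^ Q]
E^Q => Q^Q   [E ::= Q]
Q^Q => M^Q   [Q ::= M]
M^Q => x^Q   [M ::= x]
x^Q => x^Q*M   [Q ::= Q * M]
x^Q*M => x^Q*M*M   [Q ::= Q * M]
x^Q*M*M => x^M*M*M   [Q ::= M]
x^M*M*M => x^x*M*M   [M ::= x]
x^x*M*M => x^x*x*M   [M ::= x]
x^x*x*M => x^x*x*x   [M ::= x]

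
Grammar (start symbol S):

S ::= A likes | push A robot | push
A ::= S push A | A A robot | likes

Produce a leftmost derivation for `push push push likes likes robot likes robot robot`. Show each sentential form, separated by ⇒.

S ⇒ push A robot   [S ::= push A robot]
push A robot ⇒ push A A robot robot   [A ::= A A robot]
push A A robot robot ⇒ push S push A A robot robot   [A ::= S push A]
push S push A A robot robot ⇒ push push push A A robot robot   [S ::= push]
push push push A A robot robot ⇒ push push push A A robot A robot robot   [A ::= A A robot]
push push push A A robot A robot robot ⇒ push push push likes A robot A robot robot   [A ::= likes]
push push push likes A robot A robot robot ⇒ push push push likes likes robot A robot robot   [A ::= likes]
push push push likes likes robot A robot robot ⇒ push push push likes likes robot likes robot robot   [A ::= likes]

S ⇒ push A robot ⇒ push A A robot robot ⇒ push S push A A robot robot ⇒ push push push A A robot robot ⇒ push push push A A robot A robot robot ⇒ push push push likes A robot A robot robot ⇒ push push push likes likes robot A robot robot ⇒ push push push likes likes robot likes robot robot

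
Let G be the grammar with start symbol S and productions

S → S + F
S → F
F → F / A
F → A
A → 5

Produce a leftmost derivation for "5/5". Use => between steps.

S => F => F/A => A/A => 5/A => 5/5

S => F   [S → F]
F => F/A   [F → F / A]
F/A => A/A   [F → A]
A/A => 5/A   [A → 5]
5/A => 5/5   [A → 5]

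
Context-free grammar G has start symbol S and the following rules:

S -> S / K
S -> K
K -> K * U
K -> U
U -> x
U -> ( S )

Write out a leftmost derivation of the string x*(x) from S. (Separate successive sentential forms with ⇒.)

S ⇒ K   [S -> K]
K ⇒ K*U   [K -> K * U]
K*U ⇒ U*U   [K -> U]
U*U ⇒ x*U   [U -> x]
x*U ⇒ x*(S)   [U -> ( S )]
x*(S) ⇒ x*(K)   [S -> K]
x*(K) ⇒ x*(U)   [K -> U]
x*(U) ⇒ x*(x)   [U -> x]

S ⇒ K ⇒ K*U ⇒ U*U ⇒ x*U ⇒ x*(S) ⇒ x*(K) ⇒ x*(U) ⇒ x*(x)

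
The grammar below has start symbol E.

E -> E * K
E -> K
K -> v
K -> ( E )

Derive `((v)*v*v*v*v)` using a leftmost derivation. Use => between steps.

E=>K=>(E)=>(E*K)=>(E*K*K)=>(E*K*K*K)=>(E*K*K*K*K)=>(K*K*K*K*K)=>((E)*K*K*K*K)=>((K)*K*K*K*K)=>((v)*K*K*K*K)=>((v)*v*K*K*K)=>((v)*v*v*K*K)=>((v)*v*v*v*K)=>((v)*v*v*v*v)

E => K   [E -> K]
K => (E)   [K -> ( E )]
(E) => (E*K)   [E -> E * K]
(E*K) => (E*K*K)   [E -> E * K]
(E*K*K) => (E*K*K*K)   [E -> E * K]
(E*K*K*K) => (E*K*K*K*K)   [E -> E * K]
(E*K*K*K*K) => (K*K*K*K*K)   [E -> K]
(K*K*K*K*K) => ((E)*K*K*K*K)   [K -> ( E )]
((E)*K*K*K*K) => ((K)*K*K*K*K)   [E -> K]
((K)*K*K*K*K) => ((v)*K*K*K*K)   [K -> v]
((v)*K*K*K*K) => ((v)*v*K*K*K)   [K -> v]
((v)*v*K*K*K) => ((v)*v*v*K*K)   [K -> v]
((v)*v*v*K*K) => ((v)*v*v*v*K)   [K -> v]
((v)*v*v*v*K) => ((v)*v*v*v*v)   [K -> v]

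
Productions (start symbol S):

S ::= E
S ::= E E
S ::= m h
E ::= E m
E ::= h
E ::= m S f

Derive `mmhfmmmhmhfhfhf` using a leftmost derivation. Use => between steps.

S=>EE=>mSfE=>mmhfE=>mmhfmSf=>mmhfmEEf=>mmhfmmSfEf=>mmhfmmEEfEf=>mmhfmmmSfEfEf=>mmhfmmmEEfEfEf=>mmhfmmmEmEfEfEf=>mmhfmmmhmEfEfEf=>mmhfmmmhmhfEfEf=>mmhfmmmhmhfhfEf=>mmhfmmmhmhfhfhf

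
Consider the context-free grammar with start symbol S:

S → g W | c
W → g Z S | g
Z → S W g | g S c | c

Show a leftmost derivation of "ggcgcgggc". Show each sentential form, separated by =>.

S=>gW=>ggZS=>ggSWgS=>ggcWgS=>ggcgZSgS=>ggcgcSgS=>ggcgcgWgS=>ggcgcgggS=>ggcgcgggc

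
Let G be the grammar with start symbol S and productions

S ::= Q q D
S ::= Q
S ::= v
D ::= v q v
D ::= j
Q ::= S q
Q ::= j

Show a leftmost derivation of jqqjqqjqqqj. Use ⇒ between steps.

S ⇒ QqD   [S ::= Q q D]
QqD ⇒ SqqD   [Q ::= S q]
SqqD ⇒ QqqD   [S ::= Q]
QqqD ⇒ SqqqD   [Q ::= S q]
SqqqD ⇒ QqDqqqD   [S ::= Q q D]
QqDqqqD ⇒ SqqDqqqD   [Q ::= S q]
SqqDqqqD ⇒ QqDqqDqqqD   [S ::= Q q D]
QqDqqDqqqD ⇒ SqqDqqDqqqD   [Q ::= S q]
SqqDqqDqqqD ⇒ QqqDqqDqqqD   [S ::= Q]
QqqDqqDqqqD ⇒ jqqDqqDqqqD   [Q ::= j]
jqqDqqDqqqD ⇒ jqqjqqDqqqD   [D ::= j]
jqqjqqDqqqD ⇒ jqqjqqjqqqD   [D ::= j]
jqqjqqjqqqD ⇒ jqqjqqjqqqj   [D ::= j]

S ⇒ QqD ⇒ SqqD ⇒ QqqD ⇒ SqqqD ⇒ QqDqqqD ⇒ SqqDqqqD ⇒ QqDqqDqqqD ⇒ SqqDqqDqqqD ⇒ QqqDqqDqqqD ⇒ jqqDqqDqqqD ⇒ jqqjqqDqqqD ⇒ jqqjqqjqqqD ⇒ jqqjqqjqqqj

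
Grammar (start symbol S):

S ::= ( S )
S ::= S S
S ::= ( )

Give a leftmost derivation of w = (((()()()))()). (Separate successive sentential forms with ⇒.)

S ⇒ (S)   [S ::= ( S )]
(S) ⇒ (SS)   [S ::= S S]
(SS) ⇒ ((S)S)   [S ::= ( S )]
((S)S) ⇒ (((S))S)   [S ::= ( S )]
(((S))S) ⇒ (((SS))S)   [S ::= S S]
(((SS))S) ⇒ (((SSS))S)   [S ::= S S]
(((SSS))S) ⇒ (((()SS))S)   [S ::= ( )]
(((()SS))S) ⇒ (((()()S))S)   [S ::= ( )]
(((()()S))S) ⇒ (((()()()))S)   [S ::= ( )]
(((()()()))S) ⇒ (((()()()))())   [S ::= ( )]

S⇒(S)⇒(SS)⇒((S)S)⇒(((S))S)⇒(((SS))S)⇒(((SSS))S)⇒(((()SS))S)⇒(((()()S))S)⇒(((()()()))S)⇒(((()()()))())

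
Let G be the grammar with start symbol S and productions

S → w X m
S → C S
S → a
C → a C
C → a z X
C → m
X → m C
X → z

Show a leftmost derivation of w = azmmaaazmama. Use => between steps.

S => CS   [S → C S]
CS => azXS   [C → a z X]
azXS => azmCS   [X → m C]
azmCS => azmmS   [C → m]
azmmS => azmmCS   [S → C S]
azmmCS => azmmaCS   [C → a C]
azmmaCS => azmmaaCS   [C → a C]
azmmaaCS => azmmaaazXS   [C → a z X]
azmmaaazXS => azmmaaazmCS   [X → m C]
azmmaaazmCS => azmmaaazmaCS   [C → a C]
azmmaaazmaCS => azmmaaazmamS   [C → m]
azmmaaazmamS => azmmaaazmama   [S → a]

S => CS => azXS => azmCS => azmmS => azmmCS => azmmaCS => azmmaaCS => azmmaaazXS => azmmaaazmCS => azmmaaazmaCS => azmmaaazmamS => azmmaaazmama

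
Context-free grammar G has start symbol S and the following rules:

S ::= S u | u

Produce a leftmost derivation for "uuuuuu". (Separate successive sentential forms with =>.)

S => Su => Suu => Suuu => Suuuu => Suuuuu => uuuuuu

S => Su   [S ::= S u]
Su => Suu   [S ::= S u]
Suu => Suuu   [S ::= S u]
Suuu => Suuuu   [S ::= S u]
Suuuu => Suuuuu   [S ::= S u]
Suuuuu => uuuuuu   [S ::= u]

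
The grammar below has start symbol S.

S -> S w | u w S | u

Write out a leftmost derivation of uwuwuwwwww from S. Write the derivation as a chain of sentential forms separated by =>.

S => Sw => Sww => uwSww => uwSwww => uwSwwww => uwSwwwww => uwuwSwwwww => uwuwuwwwww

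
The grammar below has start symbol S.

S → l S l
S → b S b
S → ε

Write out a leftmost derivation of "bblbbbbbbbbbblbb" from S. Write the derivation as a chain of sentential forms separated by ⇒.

S ⇒ bSb   [S → b S b]
bSb ⇒ bbSbb   [S → b S b]
bbSbb ⇒ bblSlbb   [S → l S l]
bblSlbb ⇒ bblbSblbb   [S → b S b]
bblbSblbb ⇒ bblbbSbblbb   [S → b S b]
bblbbSbblbb ⇒ bblbbbSbbblbb   [S → b S b]
bblbbbSbbblbb ⇒ bblbbbbSbbbblbb   [S → b S b]
bblbbbbSbbbblbb ⇒ bblbbbbbSbbbbblbb   [S → b S b]
bblbbbbbSbbbbblbb ⇒ bblbbbbbbbbbblbb   [S → ε]

S⇒bSb⇒bbSbb⇒bblSlbb⇒bblbSblbb⇒bblbbSbblbb⇒bblbbbSbbblbb⇒bblbbbbSbbbblbb⇒bblbbbbbSbbbbblbb⇒bblbbbbbbbbbblbb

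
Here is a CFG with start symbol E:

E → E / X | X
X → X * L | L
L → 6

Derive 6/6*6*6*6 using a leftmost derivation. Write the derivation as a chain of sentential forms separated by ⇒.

E ⇒ E/X ⇒ X/X ⇒ L/X ⇒ 6/X ⇒ 6/X*L ⇒ 6/X*L*L ⇒ 6/X*L*L*L ⇒ 6/L*L*L*L ⇒ 6/6*L*L*L ⇒ 6/6*6*L*L ⇒ 6/6*6*6*L ⇒ 6/6*6*6*6

E ⇒ E/X   [E → E / X]
E/X ⇒ X/X   [E → X]
X/X ⇒ L/X   [X → L]
L/X ⇒ 6/X   [L → 6]
6/X ⇒ 6/X*L   [X → X * L]
6/X*L ⇒ 6/X*L*L   [X → X * L]
6/X*L*L ⇒ 6/X*L*L*L   [X → X * L]
6/X*L*L*L ⇒ 6/L*L*L*L   [X → L]
6/L*L*L*L ⇒ 6/6*L*L*L   [L → 6]
6/6*L*L*L ⇒ 6/6*6*L*L   [L → 6]
6/6*6*L*L ⇒ 6/6*6*6*L   [L → 6]
6/6*6*6*L ⇒ 6/6*6*6*6   [L → 6]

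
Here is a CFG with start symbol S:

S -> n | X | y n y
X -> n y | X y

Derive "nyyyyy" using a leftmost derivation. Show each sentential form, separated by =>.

S => X   [S -> X]
X => Xy   [X -> X y]
Xy => Xyy   [X -> X y]
Xyy => Xyyy   [X -> X y]
Xyyy => Xyyyy   [X -> X y]
Xyyyy => nyyyyy   [X -> n y]

S => X => Xy => Xyy => Xyyy => Xyyyy => nyyyyy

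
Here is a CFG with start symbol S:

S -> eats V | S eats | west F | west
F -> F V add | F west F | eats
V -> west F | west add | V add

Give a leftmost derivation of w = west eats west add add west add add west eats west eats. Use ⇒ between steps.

S ⇒ west F   [S -> west F]
west F ⇒ west F west F   [F -> F west F]
west F west F ⇒ west F west F west F   [F -> F west F]
west F west F west F ⇒ west F V add west F west F   [F -> F V add]
west F V add west F west F ⇒ west F V add V add west F west F   [F -> F V add]
west F V add V add west F west F ⇒ west eats V add V add west F west F   [F -> eats]
west eats V add V add west F west F ⇒ west eats west add add V add west F west F   [V -> west add]
west eats west add add V add west F west F ⇒ west eats west add add west add add west F west F   [V -> west add]
west eats west add add west add add west F west F ⇒ west eats west add add west add add west eats west F   [F -> eats]
west eats west add add west add add west eats west F ⇒ west eats west add add west add add west eats west eats   [F -> eats]

S ⇒ west F ⇒ west F west F ⇒ west F west F west F ⇒ west F V add west F west F ⇒ west F V add V add west F west F ⇒ west eats V add V add west F west F ⇒ west eats west add add V add west F west F ⇒ west eats west add add west add add west F west F ⇒ west eats west add add west add add west eats west F ⇒ west eats west add add west add add west eats west eats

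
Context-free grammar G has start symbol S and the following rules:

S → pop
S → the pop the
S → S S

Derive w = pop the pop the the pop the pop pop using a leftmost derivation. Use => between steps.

S => S S => S S S => pop S S => pop the pop the S => pop the pop the S S => pop the pop the S S S => pop the pop the the pop the S S => pop the pop the the pop the pop S => pop the pop the the pop the pop pop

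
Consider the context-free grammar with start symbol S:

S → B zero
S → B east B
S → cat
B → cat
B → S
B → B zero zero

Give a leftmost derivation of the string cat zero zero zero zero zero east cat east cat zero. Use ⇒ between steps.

S ⇒ B east B ⇒ S east B ⇒ B east B east B ⇒ S east B east B ⇒ B zero east B east B ⇒ B zero zero zero east B east B ⇒ B zero zero zero zero zero east B east B ⇒ cat zero zero zero zero zero east B east B ⇒ cat zero zero zero zero zero east cat east B ⇒ cat zero zero zero zero zero east cat east S ⇒ cat zero zero zero zero zero east cat east B zero ⇒ cat zero zero zero zero zero east cat east cat zero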